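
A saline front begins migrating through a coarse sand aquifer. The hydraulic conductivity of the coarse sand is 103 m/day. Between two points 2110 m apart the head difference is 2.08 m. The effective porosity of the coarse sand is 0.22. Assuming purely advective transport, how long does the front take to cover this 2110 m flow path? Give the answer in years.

12.5

Hydraulic gradient i = Δh / L = 2.08 / 2110 = 0.0009858.
Darcy flux q = K · i = 103.0 × 0.0009858 = 0.1015 m/day.
Seepage velocity v = q / n_e = 0.1015 / 0.22 = 0.4615 m/day.
Travel time t = L / v = 2110 / 0.4615 = 4572 days = 12.52 years.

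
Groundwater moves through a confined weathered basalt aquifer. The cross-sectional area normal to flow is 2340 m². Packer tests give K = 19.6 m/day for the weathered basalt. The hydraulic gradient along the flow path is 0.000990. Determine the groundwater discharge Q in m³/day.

Hydraulic gradient i = 0.000990.
Darcy's law: Q = K · A · i = 19.60 × 2340 × 0.0009900 = 45.41 m³/day.

45.4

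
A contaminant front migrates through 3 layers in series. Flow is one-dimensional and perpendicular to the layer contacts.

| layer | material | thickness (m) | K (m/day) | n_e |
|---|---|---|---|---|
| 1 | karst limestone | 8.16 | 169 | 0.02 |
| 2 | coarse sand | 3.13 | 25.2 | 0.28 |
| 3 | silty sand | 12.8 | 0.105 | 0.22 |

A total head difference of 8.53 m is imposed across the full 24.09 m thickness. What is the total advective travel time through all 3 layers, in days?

55.2

With flow normal to the layers, continuity requires the same specific discharge q through every layer.
Σ(b_i/K_i) = 8.16/169 + 3.13/25.2 + 12.8/0.105 = 122.1 d.
q = Δh / Σ(b_i/K_i) = 8.53 / 122.1 = 0.06987 m/day.
In each layer the seepage velocity is v_i = q/n_i, so the layer transit time is t_i = b_i·n_i / q:
  layer 1 (karst limestone): t_1 = 8.16 × 0.02 / 0.06987 = 2.336 d
  layer 2 (coarse sand): t_2 = 3.13 × 0.28 / 0.06987 = 12.54 d
  layer 3 (silty sand): t_3 = 12.8 × 0.22 / 0.06987 = 40.30 d
Total t = Σ t_i = 55.18 days.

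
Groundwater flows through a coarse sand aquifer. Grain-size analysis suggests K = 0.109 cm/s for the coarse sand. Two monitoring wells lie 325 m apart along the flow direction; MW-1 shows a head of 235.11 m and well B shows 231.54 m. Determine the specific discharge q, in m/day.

1.03

Convert K: 0.109 cm/s × 864 = 94.18 m/day.
Hydraulic gradient i = (235.11 − 231.54) / 325 = 3.57 / 325 = 0.01098.
Specific discharge q = K · i = 94.18 × 0.01098 = 1.034 m/day.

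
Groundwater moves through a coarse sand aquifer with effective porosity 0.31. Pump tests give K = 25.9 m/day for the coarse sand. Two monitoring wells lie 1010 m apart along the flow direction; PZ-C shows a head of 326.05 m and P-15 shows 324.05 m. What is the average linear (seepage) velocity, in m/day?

0.165

Hydraulic gradient i = (326.05 − 324.05) / 1010 = 2 / 1010 = 0.001980.
Darcy flux q = K · i = 25.90 × 0.001980 = 0.05129 m/day.
Seepage velocity v = q / n_e = 0.05129 / 0.31 = 0.1654 m/day.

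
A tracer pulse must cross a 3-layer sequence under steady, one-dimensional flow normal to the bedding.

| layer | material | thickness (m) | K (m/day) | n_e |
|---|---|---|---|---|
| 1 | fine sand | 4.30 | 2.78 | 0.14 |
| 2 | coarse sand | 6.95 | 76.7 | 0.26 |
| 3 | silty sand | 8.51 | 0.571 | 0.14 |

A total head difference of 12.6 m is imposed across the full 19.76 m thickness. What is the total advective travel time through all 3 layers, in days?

4.73

With flow normal to the layers, continuity requires the same specific discharge q through every layer.
Σ(b_i/K_i) = 4.30/2.78 + 6.95/76.7 + 8.51/0.571 = 16.54 d.
q = Δh / Σ(b_i/K_i) = 12.6 / 16.54 = 0.7617 m/day.
In each layer the seepage velocity is v_i = q/n_i, so the layer transit time is t_i = b_i·n_i / q:
  layer 1 (fine sand): t_1 = 4.30 × 0.14 / 0.7617 = 0.7903 d
  layer 2 (coarse sand): t_2 = 6.95 × 0.26 / 0.7617 = 2.372 d
  layer 3 (silty sand): t_3 = 8.51 × 0.14 / 0.7617 = 1.564 d
Total t = Σ t_i = 4.727 days.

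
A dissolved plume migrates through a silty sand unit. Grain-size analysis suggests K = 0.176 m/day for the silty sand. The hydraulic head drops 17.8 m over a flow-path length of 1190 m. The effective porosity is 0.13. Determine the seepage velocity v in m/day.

0.0203

Hydraulic gradient i = Δh / L = 17.8 / 1190 = 0.01496.
Darcy flux q = K · i = 0.1760 × 0.01496 = 0.002633 m/day.
Seepage velocity v = q / n_e = 0.002633 / 0.13 = 0.02025 m/day.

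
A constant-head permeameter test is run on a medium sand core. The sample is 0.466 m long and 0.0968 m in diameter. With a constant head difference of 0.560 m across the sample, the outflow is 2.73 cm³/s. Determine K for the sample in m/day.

26.7

Cross-sectional area A = π·(d/2)² = π × (0.0968/2)² = 0.007359 m².
Convert discharge: 2.73 cm³/s = 2.730e-06 m³/s.
Darcy's law rearranged: K = Q·L / (A·Δh) = 2.730e-06 × 0.466 / (0.007359 × 0.560) = 0.0003087 m/s = 26.67 m/day.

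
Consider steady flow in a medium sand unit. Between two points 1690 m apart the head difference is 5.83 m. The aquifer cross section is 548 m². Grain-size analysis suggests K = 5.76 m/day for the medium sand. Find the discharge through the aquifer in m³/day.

10.9

Hydraulic gradient i = Δh / L = 5.83 / 1690 = 0.003450.
Darcy's law: Q = K · A · i = 5.760 × 548.0 × 0.003450 = 10.89 m³/day.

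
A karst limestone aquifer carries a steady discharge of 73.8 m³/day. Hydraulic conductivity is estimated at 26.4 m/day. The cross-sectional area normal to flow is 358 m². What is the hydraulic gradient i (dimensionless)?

0.00781

From Q = K·A·i, i = Q / (K·A) = 73.8 / (26.40 × 358.0) = 0.007809.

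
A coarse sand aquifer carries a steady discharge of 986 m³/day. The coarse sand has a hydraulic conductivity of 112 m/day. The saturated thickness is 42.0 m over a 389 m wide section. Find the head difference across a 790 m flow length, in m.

Cross-sectional area A = 389 × 42.0 = 16338 m².
From Q = K·A·i, i = Q / (K·A) = 986 / (112.0 × 16338) = 0.0005388.
Head loss Δh = i · L = 0.0005388 × 790 = 0.4257 m.

0.426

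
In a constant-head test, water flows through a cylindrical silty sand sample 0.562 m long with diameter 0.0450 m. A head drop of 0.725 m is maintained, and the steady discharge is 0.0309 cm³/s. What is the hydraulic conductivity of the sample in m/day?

1.30

Cross-sectional area A = π·(d/2)² = π × (0.0450/2)² = 0.001590 m².
Convert discharge: 0.0309 cm³/s = 3.090e-08 m³/s.
Darcy's law rearranged: K = Q·L / (A·Δh) = 3.090e-08 × 0.562 / (0.001590 × 0.725) = 1.506e-05 m/s = 1.301 m/day.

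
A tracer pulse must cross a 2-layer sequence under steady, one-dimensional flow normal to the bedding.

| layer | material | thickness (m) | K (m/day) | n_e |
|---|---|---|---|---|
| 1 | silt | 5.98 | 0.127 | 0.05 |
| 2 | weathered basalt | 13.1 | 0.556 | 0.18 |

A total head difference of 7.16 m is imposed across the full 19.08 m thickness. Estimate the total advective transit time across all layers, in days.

With flow normal to the layers, continuity requires the same specific discharge q through every layer.
Σ(b_i/K_i) = 5.98/0.127 + 13.1/0.556 = 70.65 d.
q = Δh / Σ(b_i/K_i) = 7.16 / 70.65 = 0.1013 m/day.
In each layer the seepage velocity is v_i = q/n_i, so the layer transit time is t_i = b_i·n_i / q:
  layer 1 (silt): t_1 = 5.98 × 0.05 / 0.1013 = 2.950 d
  layer 2 (weathered basalt): t_2 = 13.1 × 0.18 / 0.1013 = 23.27 d
Total t = Σ t_i = 26.22 days.

26.2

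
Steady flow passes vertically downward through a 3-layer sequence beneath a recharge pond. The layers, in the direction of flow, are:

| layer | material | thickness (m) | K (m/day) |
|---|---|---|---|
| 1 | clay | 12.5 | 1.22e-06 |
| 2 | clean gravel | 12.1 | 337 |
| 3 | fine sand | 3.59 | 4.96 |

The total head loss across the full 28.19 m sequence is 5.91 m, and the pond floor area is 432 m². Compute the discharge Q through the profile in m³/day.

0.000249

Flow is perpendicular to layering, so the layers act in series and the equivalent K is the thickness-weighted harmonic mean.
Total thickness L = 12.5 + 12.1 + 3.59 = 28.19 m.
Σ(b_i/K_i) = 12.5/1.22e-06 + 12.1/337 + 3.59/4.96 = 1.025e+07 d.
K_eq = L / Σ(b_i/K_i) = 28.19 / 1.025e+07 = 2.751e-06 m/day.
Q = K_eq · A · (Δh/L) = 2.751e-06 × 432 × (5.91/28.19) = 0.0002492 m³/day.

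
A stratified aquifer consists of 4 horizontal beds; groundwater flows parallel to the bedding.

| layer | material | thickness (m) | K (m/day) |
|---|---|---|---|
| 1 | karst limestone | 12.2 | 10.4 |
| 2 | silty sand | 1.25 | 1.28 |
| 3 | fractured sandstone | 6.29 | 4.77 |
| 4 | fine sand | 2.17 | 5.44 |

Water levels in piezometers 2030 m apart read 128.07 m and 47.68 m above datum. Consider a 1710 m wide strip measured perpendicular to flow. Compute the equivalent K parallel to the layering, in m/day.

Flow is parallel to layering, so each bed carries its own Darcy discharge and the transmissivities add.
Σ(K_i·b_i) = 10.4×12.2 + 1.28×1.25 + 4.77×6.29 + 5.44×2.17 = 170.3 m²/day.
Total thickness b = 21.91 m, so K_eq = Σ(K_i·b_i)/b = 7.772 m/day.

7.77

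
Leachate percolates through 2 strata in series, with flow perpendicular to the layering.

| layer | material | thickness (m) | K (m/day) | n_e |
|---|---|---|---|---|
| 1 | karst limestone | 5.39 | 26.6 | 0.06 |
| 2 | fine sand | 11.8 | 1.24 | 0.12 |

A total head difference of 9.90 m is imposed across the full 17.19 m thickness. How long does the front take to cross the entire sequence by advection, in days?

1.71

With flow normal to the layers, continuity requires the same specific discharge q through every layer.
Σ(b_i/K_i) = 5.39/26.6 + 11.8/1.24 = 9.719 d.
q = Δh / Σ(b_i/K_i) = 9.90 / 9.719 = 1.019 m/day.
In each layer the seepage velocity is v_i = q/n_i, so the layer transit time is t_i = b_i·n_i / q:
  layer 1 (karst limestone): t_1 = 5.39 × 0.06 / 1.019 = 0.3175 d
  layer 2 (fine sand): t_2 = 11.8 × 0.12 / 1.019 = 1.390 d
Total t = Σ t_i = 1.708 days.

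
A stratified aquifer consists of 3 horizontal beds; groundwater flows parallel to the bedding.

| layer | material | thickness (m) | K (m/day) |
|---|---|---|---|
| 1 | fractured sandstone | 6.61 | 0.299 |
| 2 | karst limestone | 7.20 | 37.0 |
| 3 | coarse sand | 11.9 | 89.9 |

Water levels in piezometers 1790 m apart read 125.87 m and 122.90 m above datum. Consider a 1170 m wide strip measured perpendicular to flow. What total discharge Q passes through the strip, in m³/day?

2600

Flow is parallel to layering, so each bed carries its own Darcy discharge and the transmissivities add.
Σ(K_i·b_i) = 0.299×6.61 + 37.0×7.20 + 89.9×11.9 = 1338 m²/day.
Hydraulic gradient i = (125.87 − 122.90) / 1790 = 2.97 / 1790 = 0.001659.
Q = Σ(K_i·b_i) · W · i = 1338 × 1170 × 0.001659 = 2598 m³/day.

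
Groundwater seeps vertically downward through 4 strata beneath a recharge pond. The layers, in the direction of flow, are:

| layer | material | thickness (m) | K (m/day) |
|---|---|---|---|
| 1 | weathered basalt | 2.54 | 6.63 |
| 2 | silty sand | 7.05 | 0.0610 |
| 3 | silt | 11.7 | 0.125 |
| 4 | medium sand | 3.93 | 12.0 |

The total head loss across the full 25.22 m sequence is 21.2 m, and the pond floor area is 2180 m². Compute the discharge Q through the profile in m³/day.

Flow is perpendicular to layering, so the layers act in series and the equivalent K is the thickness-weighted harmonic mean.
Total thickness L = 2.54 + 7.05 + 11.7 + 3.93 = 25.22 m.
Σ(b_i/K_i) = 2.54/6.63 + 7.05/0.0610 + 11.7/0.125 + 3.93/12.0 = 209.9 d.
K_eq = L / Σ(b_i/K_i) = 25.22 / 209.9 = 0.1202 m/day.
Q = K_eq · A · (Δh/L) = 0.1202 × 2180 × (21.2/25.22) = 220.2 m³/day.

220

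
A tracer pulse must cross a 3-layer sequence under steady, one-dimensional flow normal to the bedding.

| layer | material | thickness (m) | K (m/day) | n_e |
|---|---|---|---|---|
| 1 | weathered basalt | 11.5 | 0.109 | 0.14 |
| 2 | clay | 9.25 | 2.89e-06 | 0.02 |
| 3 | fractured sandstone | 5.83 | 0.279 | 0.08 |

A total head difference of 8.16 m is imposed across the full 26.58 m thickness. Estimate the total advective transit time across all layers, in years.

With flow normal to the layers, continuity requires the same specific discharge q through every layer.
Σ(b_i/K_i) = 11.5/0.109 + 9.25/2.89e-06 + 5.83/0.279 = 3.201e+06 d.
q = Δh / Σ(b_i/K_i) = 8.16 / 3.201e+06 = 2.549e-06 m/day.
In each layer the seepage velocity is v_i = q/n_i, so the layer transit time is t_i = b_i·n_i / q:
  layer 1 (weathered basalt): t_1 = 11.5 × 0.14 / 2.549e-06 = 6.315e+05 d
  layer 2 (clay): t_2 = 9.25 × 0.02 / 2.549e-06 = 72568 d
  layer 3 (fractured sandstone): t_3 = 5.83 × 0.08 / 2.549e-06 = 1.829e+05 d
Total t = Σ t_i = 8.871e+05 days = 2429 years.

2430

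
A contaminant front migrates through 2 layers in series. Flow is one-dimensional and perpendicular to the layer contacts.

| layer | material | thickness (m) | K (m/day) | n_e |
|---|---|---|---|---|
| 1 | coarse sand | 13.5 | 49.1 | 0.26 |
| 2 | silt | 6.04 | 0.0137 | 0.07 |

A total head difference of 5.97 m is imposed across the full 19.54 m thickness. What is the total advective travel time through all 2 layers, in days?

With flow normal to the layers, continuity requires the same specific discharge q through every layer.
Σ(b_i/K_i) = 13.5/49.1 + 6.04/0.0137 = 441.2 d.
q = Δh / Σ(b_i/K_i) = 5.97 / 441.2 = 0.01353 m/day.
In each layer the seepage velocity is v_i = q/n_i, so the layer transit time is t_i = b_i·n_i / q:
  layer 1 (coarse sand): t_1 = 13.5 × 0.26 / 0.01353 = 259.4 d
  layer 2 (silt): t_2 = 6.04 × 0.07 / 0.01353 = 31.24 d
Total t = Σ t_i = 290.6 days.

291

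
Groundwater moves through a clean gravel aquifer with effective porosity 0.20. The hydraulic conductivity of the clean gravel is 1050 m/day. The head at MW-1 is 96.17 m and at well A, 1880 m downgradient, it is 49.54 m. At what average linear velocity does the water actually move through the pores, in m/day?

Hydraulic gradient i = (96.17 − 49.54) / 1880 = 46.63 / 1880 = 0.02480.
Darcy flux q = K · i = 1050 × 0.02480 = 26.04 m/day.
Seepage velocity v = q / n_e = 26.04 / 0.20 = 130.2 m/day.

130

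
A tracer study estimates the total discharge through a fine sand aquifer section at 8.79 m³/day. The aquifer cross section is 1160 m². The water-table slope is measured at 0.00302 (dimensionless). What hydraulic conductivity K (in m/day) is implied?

Hydraulic gradient i = 0.00302.
From Q = K·A·i, K = Q / (A·i) = 8.79 / (1160 × 0.003020) = 2.509 m/day.

2.51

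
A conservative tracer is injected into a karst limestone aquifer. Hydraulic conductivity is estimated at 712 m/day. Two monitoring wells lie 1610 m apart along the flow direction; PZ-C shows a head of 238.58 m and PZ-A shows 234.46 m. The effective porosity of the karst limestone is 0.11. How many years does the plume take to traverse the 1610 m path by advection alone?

0.266

Hydraulic gradient i = (238.58 − 234.46) / 1610 = 4.12 / 1610 = 0.002559.
Darcy flux q = K · i = 712.0 × 0.002559 = 1.822 m/day.
Seepage velocity v = q / n_e = 1.822 / 0.11 = 16.56 m/day.
Travel time t = L / v = 1610 / 16.56 = 97.20 days = 0.2661 years.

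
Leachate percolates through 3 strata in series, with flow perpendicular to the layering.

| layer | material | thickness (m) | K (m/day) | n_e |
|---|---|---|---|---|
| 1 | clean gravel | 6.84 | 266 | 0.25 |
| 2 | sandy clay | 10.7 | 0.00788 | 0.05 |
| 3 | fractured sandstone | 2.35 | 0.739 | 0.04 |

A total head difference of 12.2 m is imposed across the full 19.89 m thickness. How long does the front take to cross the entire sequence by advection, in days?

261

With flow normal to the layers, continuity requires the same specific discharge q through every layer.
Σ(b_i/K_i) = 6.84/266 + 10.7/0.00788 + 2.35/0.739 = 1361 d.
q = Δh / Σ(b_i/K_i) = 12.2 / 1361 = 0.008964 m/day.
In each layer the seepage velocity is v_i = q/n_i, so the layer transit time is t_i = b_i·n_i / q:
  layer 1 (clean gravel): t_1 = 6.84 × 0.25 / 0.008964 = 190.8 d
  layer 2 (sandy clay): t_2 = 10.7 × 0.05 / 0.008964 = 59.69 d
  layer 3 (fractured sandstone): t_3 = 2.35 × 0.04 / 0.008964 = 10.49 d
Total t = Σ t_i = 260.9 days.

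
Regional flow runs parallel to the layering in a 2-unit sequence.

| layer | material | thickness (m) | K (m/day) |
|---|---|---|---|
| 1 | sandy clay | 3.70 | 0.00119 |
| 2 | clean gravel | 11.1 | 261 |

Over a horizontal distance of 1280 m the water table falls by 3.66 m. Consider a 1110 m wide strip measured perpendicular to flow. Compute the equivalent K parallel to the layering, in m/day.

196

Flow is parallel to layering, so each bed carries its own Darcy discharge and the transmissivities add.
Σ(K_i·b_i) = 0.00119×3.70 + 261×11.1 = 2897 m²/day.
Total thickness b = 14.80 m, so K_eq = Σ(K_i·b_i)/b = 195.8 m/day.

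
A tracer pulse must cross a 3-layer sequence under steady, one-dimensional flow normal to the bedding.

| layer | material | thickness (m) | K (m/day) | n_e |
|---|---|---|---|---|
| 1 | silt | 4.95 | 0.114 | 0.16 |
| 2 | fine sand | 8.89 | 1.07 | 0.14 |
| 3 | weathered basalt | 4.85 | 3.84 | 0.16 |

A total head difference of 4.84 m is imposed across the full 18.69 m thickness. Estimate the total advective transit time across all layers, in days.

With flow normal to the layers, continuity requires the same specific discharge q through every layer.
Σ(b_i/K_i) = 4.95/0.114 + 8.89/1.07 + 4.85/3.84 = 52.99 d.
q = Δh / Σ(b_i/K_i) = 4.84 / 52.99 = 0.09133 m/day.
In each layer the seepage velocity is v_i = q/n_i, so the layer transit time is t_i = b_i·n_i / q:
  layer 1 (silt): t_1 = 4.95 × 0.16 / 0.09133 = 8.671 d
  layer 2 (fine sand): t_2 = 8.89 × 0.14 / 0.09133 = 13.63 d
  layer 3 (weathered basalt): t_3 = 4.85 × 0.16 / 0.09133 = 8.496 d
Total t = Σ t_i = 30.79 days.

30.8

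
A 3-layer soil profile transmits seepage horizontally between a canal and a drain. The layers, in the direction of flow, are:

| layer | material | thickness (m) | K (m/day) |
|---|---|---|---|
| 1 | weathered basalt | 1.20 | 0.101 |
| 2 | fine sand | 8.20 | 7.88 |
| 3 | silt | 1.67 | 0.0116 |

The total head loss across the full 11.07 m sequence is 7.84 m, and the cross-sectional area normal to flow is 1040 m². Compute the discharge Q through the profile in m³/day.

Flow is perpendicular to layering, so the layers act in series and the equivalent K is the thickness-weighted harmonic mean.
Total thickness L = 1.20 + 8.20 + 1.67 = 11.07 m.
Σ(b_i/K_i) = 1.20/0.101 + 8.20/7.88 + 1.67/0.0116 = 156.9 d.
K_eq = L / Σ(b_i/K_i) = 11.07 / 156.9 = 0.07056 m/day.
Q = K_eq · A · (Δh/L) = 0.07056 × 1040 × (7.84/11.07) = 51.97 m³/day.

52.0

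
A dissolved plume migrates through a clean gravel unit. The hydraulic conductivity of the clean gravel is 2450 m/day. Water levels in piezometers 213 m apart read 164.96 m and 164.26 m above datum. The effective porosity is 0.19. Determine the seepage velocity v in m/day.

Hydraulic gradient i = (164.96 − 164.26) / 213 = 0.7 / 213 = 0.003286.
Darcy flux q = K · i = 2450 × 0.003286 = 8.052 m/day.
Seepage velocity v = q / n_e = 8.052 / 0.19 = 42.38 m/day.

42.4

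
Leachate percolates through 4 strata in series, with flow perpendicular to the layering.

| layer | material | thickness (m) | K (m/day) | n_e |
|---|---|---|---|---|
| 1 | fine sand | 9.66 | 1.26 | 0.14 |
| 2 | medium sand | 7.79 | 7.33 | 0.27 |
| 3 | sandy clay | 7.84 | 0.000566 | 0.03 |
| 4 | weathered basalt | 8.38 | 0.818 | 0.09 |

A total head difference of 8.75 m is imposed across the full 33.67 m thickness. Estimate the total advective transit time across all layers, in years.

19.3

With flow normal to the layers, continuity requires the same specific discharge q through every layer.
Σ(b_i/K_i) = 9.66/1.26 + 7.79/7.33 + 7.84/0.000566 + 8.38/0.818 = 13871 d.
q = Δh / Σ(b_i/K_i) = 8.75 / 13871 = 0.0006308 m/day.
In each layer the seepage velocity is v_i = q/n_i, so the layer transit time is t_i = b_i·n_i / q:
  layer 1 (fine sand): t_1 = 9.66 × 0.14 / 0.0006308 = 2144 d
  layer 2 (medium sand): t_2 = 7.79 × 0.27 / 0.0006308 = 3334 d
  layer 3 (sandy clay): t_3 = 7.84 × 0.03 / 0.0006308 = 372.8 d
  layer 4 (weathered basalt): t_4 = 8.38 × 0.09 / 0.0006308 = 1196 d
Total t = Σ t_i = 7046 days = 19.29 years.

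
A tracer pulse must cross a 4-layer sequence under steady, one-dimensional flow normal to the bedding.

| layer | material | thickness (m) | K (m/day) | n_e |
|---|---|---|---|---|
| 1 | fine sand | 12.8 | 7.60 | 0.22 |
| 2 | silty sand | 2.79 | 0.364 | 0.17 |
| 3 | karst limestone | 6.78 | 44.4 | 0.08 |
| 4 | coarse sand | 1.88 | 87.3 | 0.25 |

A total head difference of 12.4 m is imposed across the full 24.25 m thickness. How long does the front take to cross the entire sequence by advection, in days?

With flow normal to the layers, continuity requires the same specific discharge q through every layer.
Σ(b_i/K_i) = 12.8/7.60 + 2.79/0.364 + 6.78/44.4 + 1.88/87.3 = 9.523 d.
q = Δh / Σ(b_i/K_i) = 12.4 / 9.523 = 1.302 m/day.
In each layer the seepage velocity is v_i = q/n_i, so the layer transit time is t_i = b_i·n_i / q:
  layer 1 (fine sand): t_1 = 12.8 × 0.22 / 1.302 = 2.163 d
  layer 2 (silty sand): t_2 = 2.79 × 0.17 / 1.302 = 0.3643 d
  layer 3 (karst limestone): t_3 = 6.78 × 0.08 / 1.302 = 0.4166 d
  layer 4 (coarse sand): t_4 = 1.88 × 0.25 / 1.302 = 0.3610 d
Total t = Σ t_i = 3.305 days.

3.30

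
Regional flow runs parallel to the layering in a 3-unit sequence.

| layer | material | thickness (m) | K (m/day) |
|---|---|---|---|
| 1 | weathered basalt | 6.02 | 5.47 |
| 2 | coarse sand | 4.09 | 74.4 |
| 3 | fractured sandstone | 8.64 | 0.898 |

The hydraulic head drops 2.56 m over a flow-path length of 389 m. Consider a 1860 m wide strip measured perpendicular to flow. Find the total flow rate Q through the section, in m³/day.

4220

Flow is parallel to layering, so each bed carries its own Darcy discharge and the transmissivities add.
Σ(K_i·b_i) = 5.47×6.02 + 74.4×4.09 + 0.898×8.64 = 345.0 m²/day.
Hydraulic gradient i = Δh / L = 2.56 / 389 = 0.006581.
Q = Σ(K_i·b_i) · W · i = 345.0 × 1860 × 0.006581 = 4223 m³/day.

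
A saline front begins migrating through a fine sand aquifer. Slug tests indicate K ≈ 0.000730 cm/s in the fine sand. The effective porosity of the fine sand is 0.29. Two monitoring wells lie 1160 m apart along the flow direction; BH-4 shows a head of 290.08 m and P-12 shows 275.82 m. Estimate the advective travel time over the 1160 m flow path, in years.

Convert K: 0.000730 cm/s × 864 = 0.6307 m/day.
Hydraulic gradient i = (290.08 − 275.82) / 1160 = 14.26 / 1160 = 0.01229.
Darcy flux q = K · i = 0.6307 × 0.01229 = 0.007754 m/day.
Seepage velocity v = q / n_e = 0.007754 / 0.29 = 0.02674 m/day.
Travel time t = L / v = 1160 / 0.02674 = 43387 days = 118.8 years.

119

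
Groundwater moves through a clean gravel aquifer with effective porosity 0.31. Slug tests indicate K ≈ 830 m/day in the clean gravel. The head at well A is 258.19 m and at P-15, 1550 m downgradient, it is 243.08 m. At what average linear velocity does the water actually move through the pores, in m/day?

Hydraulic gradient i = (258.19 − 243.08) / 1550 = 15.11 / 1550 = 0.009748.
Darcy flux q = K · i = 830.0 × 0.009748 = 8.091 m/day.
Seepage velocity v = q / n_e = 8.091 / 0.31 = 26.10 m/day.

26.1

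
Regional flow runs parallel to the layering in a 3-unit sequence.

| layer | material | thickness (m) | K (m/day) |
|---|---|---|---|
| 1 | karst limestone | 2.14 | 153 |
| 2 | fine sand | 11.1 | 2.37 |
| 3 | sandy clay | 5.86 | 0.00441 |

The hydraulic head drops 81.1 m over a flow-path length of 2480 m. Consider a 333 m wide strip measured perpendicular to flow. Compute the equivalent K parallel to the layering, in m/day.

18.5

Flow is parallel to layering, so each bed carries its own Darcy discharge and the transmissivities add.
Σ(K_i·b_i) = 153×2.14 + 2.37×11.1 + 0.00441×5.86 = 353.8 m²/day.
Total thickness b = 19.10 m, so K_eq = Σ(K_i·b_i)/b = 18.52 m/day.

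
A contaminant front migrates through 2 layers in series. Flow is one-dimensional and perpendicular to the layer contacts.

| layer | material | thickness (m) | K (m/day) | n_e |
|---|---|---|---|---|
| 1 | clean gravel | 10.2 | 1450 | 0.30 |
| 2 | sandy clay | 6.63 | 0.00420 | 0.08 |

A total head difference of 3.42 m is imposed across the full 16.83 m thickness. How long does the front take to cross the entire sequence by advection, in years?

With flow normal to the layers, continuity requires the same specific discharge q through every layer.
Σ(b_i/K_i) = 10.2/1450 + 6.63/0.00420 = 1579 d.
q = Δh / Σ(b_i/K_i) = 3.42 / 1579 = 0.002167 m/day.
In each layer the seepage velocity is v_i = q/n_i, so the layer transit time is t_i = b_i·n_i / q:
  layer 1 (clean gravel): t_1 = 10.2 × 0.30 / 0.002167 = 1412 d
  layer 2 (sandy clay): t_2 = 6.63 × 0.08 / 0.002167 = 244.8 d
Total t = Σ t_i = 1657 days = 4.537 years.

4.54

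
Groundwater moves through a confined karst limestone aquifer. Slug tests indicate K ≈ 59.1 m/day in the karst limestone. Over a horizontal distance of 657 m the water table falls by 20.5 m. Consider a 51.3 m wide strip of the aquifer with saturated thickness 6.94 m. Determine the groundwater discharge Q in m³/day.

Cross-sectional area A = 51.3 × 6.94 = 356.0 m².
Hydraulic gradient i = Δh / L = 20.5 / 657 = 0.03120.
Darcy's law: Q = K · A · i = 59.10 × 356.0 × 0.03120 = 656.5 m³/day.

657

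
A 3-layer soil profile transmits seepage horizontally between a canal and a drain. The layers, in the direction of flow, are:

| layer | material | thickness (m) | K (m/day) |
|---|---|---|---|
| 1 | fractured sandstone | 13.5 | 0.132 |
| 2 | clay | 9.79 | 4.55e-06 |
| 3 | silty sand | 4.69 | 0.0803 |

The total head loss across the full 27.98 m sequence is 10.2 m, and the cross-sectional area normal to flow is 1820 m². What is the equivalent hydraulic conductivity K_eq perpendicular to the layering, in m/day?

1.30e-05

Flow is perpendicular to layering, so the layers act in series and the equivalent K is the thickness-weighted harmonic mean.
Total thickness L = 13.5 + 9.79 + 4.69 = 27.98 m.
Σ(b_i/K_i) = 13.5/0.132 + 9.79/4.55e-06 + 4.69/0.0803 = 2.152e+06 d.
K_eq = L / Σ(b_i/K_i) = 27.98 / 2.152e+06 = 1.300e-05 m/day.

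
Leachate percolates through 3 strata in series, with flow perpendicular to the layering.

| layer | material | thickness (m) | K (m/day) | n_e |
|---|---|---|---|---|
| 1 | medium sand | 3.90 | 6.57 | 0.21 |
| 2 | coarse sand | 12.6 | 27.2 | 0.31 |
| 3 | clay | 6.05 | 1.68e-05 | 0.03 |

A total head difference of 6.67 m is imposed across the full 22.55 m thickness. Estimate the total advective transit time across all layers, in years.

With flow normal to the layers, continuity requires the same specific discharge q through every layer.
Σ(b_i/K_i) = 3.90/6.57 + 12.6/27.2 + 6.05/1.68e-05 = 3.601e+05 d.
q = Δh / Σ(b_i/K_i) = 6.67 / 3.601e+05 = 1.852e-05 m/day.
In each layer the seepage velocity is v_i = q/n_i, so the layer transit time is t_i = b_i·n_i / q:
  layer 1 (medium sand): t_1 = 3.90 × 0.21 / 1.852e-05 = 44219 d
  layer 2 (coarse sand): t_2 = 12.6 × 0.31 / 1.852e-05 = 2.109e+05 d
  layer 3 (clay): t_3 = 6.05 × 0.03 / 1.852e-05 = 9799 d
Total t = Σ t_i = 2.649e+05 days = 725.3 years.

725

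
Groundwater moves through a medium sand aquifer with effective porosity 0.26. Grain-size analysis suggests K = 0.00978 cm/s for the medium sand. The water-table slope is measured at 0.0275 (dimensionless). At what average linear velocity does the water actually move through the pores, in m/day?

Convert K: 0.00978 cm/s × 864 = 8.450 m/day.
Hydraulic gradient i = 0.0275.
Darcy flux q = K · i = 8.450 × 0.02750 = 0.2324 m/day.
Seepage velocity v = q / n_e = 0.2324 / 0.26 = 0.8937 m/day.

0.894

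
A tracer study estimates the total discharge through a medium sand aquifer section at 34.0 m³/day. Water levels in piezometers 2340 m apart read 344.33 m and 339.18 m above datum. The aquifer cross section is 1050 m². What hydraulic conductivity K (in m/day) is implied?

14.7

Hydraulic gradient i = (344.33 − 339.18) / 2340 = 5.15 / 2340 = 0.002201.
From Q = K·A·i, K = Q / (A·i) = 34.0 / (1050 × 0.002201) = 14.71 m/day.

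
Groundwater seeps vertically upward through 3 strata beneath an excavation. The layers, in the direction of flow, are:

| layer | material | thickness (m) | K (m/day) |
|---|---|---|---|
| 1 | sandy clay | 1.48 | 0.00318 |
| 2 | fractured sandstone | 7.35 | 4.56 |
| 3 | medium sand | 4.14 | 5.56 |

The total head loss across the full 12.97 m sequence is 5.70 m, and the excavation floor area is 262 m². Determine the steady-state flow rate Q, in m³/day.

Flow is perpendicular to layering, so the layers act in series and the equivalent K is the thickness-weighted harmonic mean.
Total thickness L = 1.48 + 7.35 + 4.14 = 12.97 m.
Σ(b_i/K_i) = 1.48/0.00318 + 7.35/4.56 + 4.14/5.56 = 467.8 d.
K_eq = L / Σ(b_i/K_i) = 12.97 / 467.8 = 0.02773 m/day.
Q = K_eq · A · (Δh/L) = 0.02773 × 262 × (5.70/12.97) = 3.193 m³/day.

3.19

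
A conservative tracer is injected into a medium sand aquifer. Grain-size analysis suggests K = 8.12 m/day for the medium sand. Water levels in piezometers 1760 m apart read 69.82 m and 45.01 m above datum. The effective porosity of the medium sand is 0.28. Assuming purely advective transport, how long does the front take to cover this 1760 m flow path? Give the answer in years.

11.8

Hydraulic gradient i = (69.82 − 45.01) / 1760 = 24.81 / 1760 = 0.01410.
Darcy flux q = K · i = 8.120 × 0.01410 = 0.1145 m/day.
Seepage velocity v = q / n_e = 0.1145 / 0.28 = 0.4088 m/day.
Travel time t = L / v = 1760 / 0.4088 = 4305 days = 11.79 years.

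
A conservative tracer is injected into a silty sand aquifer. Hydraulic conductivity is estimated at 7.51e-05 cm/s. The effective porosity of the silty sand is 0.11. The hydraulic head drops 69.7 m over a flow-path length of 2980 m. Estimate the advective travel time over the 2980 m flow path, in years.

Convert K: 7.51e-05 cm/s × 864 = 0.06489 m/day.
Hydraulic gradient i = Δh / L = 69.7 / 2980 = 0.02339.
Darcy flux q = K · i = 0.06489 × 0.02339 = 0.001518 m/day.
Seepage velocity v = q / n_e = 0.001518 / 0.11 = 0.01380 m/day.
Travel time t = L / v = 2980 / 0.01380 = 2.160e+05 days = 591.4 years.

591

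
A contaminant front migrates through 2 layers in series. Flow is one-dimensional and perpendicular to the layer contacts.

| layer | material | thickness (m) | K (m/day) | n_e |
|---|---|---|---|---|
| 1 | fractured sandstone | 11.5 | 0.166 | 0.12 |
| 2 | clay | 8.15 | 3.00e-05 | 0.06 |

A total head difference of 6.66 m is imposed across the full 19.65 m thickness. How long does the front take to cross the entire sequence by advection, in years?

With flow normal to the layers, continuity requires the same specific discharge q through every layer.
Σ(b_i/K_i) = 11.5/0.166 + 8.15/3.00e-05 = 2.717e+05 d.
q = Δh / Σ(b_i/K_i) = 6.66 / 2.717e+05 = 2.451e-05 m/day.
In each layer the seepage velocity is v_i = q/n_i, so the layer transit time is t_i = b_i·n_i / q:
  layer 1 (fractured sandstone): t_1 = 11.5 × 0.12 / 2.451e-05 = 56306 d
  layer 2 (clay): t_2 = 8.15 × 0.06 / 2.451e-05 = 19952 d
Total t = Σ t_i = 76257 days = 208.8 years.

209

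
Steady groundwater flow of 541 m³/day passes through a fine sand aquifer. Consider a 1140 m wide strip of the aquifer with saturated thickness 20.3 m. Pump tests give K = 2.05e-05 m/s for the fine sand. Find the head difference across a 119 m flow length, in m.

Convert K: 2.05e-05 m/s × 86400 = 1.771 m/day.
Cross-sectional area A = 1140 × 20.3 = 23142 m².
From Q = K·A·i, i = Q / (K·A) = 541 / (1.771 × 23142) = 0.01320.
Head loss Δh = i · L = 0.01320 × 119 = 1.571 m.

1.57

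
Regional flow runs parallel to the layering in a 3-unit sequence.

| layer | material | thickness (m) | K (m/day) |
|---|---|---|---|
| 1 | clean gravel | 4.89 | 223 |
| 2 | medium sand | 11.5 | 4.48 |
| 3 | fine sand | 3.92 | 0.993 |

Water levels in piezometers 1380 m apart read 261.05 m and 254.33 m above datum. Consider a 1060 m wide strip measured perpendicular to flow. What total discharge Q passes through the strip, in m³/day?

Flow is parallel to layering, so each bed carries its own Darcy discharge and the transmissivities add.
Σ(K_i·b_i) = 223×4.89 + 4.48×11.5 + 0.993×3.92 = 1146 m²/day.
Hydraulic gradient i = (261.05 − 254.33) / 1380 = 6.72 / 1380 = 0.004870.
Q = Σ(K_i·b_i) · W · i = 1146 × 1060 × 0.004870 = 5915 m³/day.

5910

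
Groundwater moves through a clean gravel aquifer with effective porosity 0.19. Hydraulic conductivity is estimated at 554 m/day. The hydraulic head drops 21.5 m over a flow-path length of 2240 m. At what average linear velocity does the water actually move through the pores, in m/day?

28.0

Hydraulic gradient i = Δh / L = 21.5 / 2240 = 0.009598.
Darcy flux q = K · i = 554.0 × 0.009598 = 5.317 m/day.
Seepage velocity v = q / n_e = 5.317 / 0.19 = 27.99 m/day.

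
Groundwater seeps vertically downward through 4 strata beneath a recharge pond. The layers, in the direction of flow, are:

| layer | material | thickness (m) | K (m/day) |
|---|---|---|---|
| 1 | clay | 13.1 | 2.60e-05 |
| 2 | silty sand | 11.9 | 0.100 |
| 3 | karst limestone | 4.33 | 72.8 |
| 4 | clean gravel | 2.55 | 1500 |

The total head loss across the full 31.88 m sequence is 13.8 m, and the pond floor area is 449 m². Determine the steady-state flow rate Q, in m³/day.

Flow is perpendicular to layering, so the layers act in series and the equivalent K is the thickness-weighted harmonic mean.
Total thickness L = 13.1 + 11.9 + 4.33 + 2.55 = 31.88 m.
Σ(b_i/K_i) = 13.1/2.60e-05 + 11.9/0.100 + 4.33/72.8 + 2.55/1500 = 5.040e+05 d.
K_eq = L / Σ(b_i/K_i) = 31.88 / 5.040e+05 = 6.326e-05 m/day.
Q = K_eq · A · (Δh/L) = 6.326e-05 × 449 × (13.8/31.88) = 0.01229 m³/day.

0.0123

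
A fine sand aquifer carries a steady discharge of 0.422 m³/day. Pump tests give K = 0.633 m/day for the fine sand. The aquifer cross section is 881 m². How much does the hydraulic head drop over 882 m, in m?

0.667

From Q = K·A·i, i = Q / (K·A) = 0.422 / (0.6330 × 881.0) = 0.0007567.
Head loss Δh = i · L = 0.0007567 × 882 = 0.6674 m.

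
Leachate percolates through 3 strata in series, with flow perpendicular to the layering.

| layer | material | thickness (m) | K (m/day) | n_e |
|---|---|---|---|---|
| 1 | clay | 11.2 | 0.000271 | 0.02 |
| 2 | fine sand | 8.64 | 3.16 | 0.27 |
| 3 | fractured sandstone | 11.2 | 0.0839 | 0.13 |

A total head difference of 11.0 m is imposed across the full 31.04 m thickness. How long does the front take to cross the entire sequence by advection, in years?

With flow normal to the layers, continuity requires the same specific discharge q through every layer.
Σ(b_i/K_i) = 11.2/0.000271 + 8.64/3.16 + 11.2/0.0839 = 41465 d.
q = Δh / Σ(b_i/K_i) = 11.0 / 41465 = 0.0002653 m/day.
In each layer the seepage velocity is v_i = q/n_i, so the layer transit time is t_i = b_i·n_i / q:
  layer 1 (clay): t_1 = 11.2 × 0.02 / 0.0002653 = 844.4 d
  layer 2 (fine sand): t_2 = 8.64 × 0.27 / 0.0002653 = 8794 d
  layer 3 (fractured sandstone): t_3 = 11.2 × 0.13 / 0.0002653 = 5488 d
Total t = Σ t_i = 15126 days = 41.41 years.

41.4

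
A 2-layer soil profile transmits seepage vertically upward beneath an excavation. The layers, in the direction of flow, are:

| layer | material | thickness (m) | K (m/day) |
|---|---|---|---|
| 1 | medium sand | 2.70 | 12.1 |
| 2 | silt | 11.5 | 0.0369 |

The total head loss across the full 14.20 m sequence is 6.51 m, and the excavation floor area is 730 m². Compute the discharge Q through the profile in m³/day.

15.2

Flow is perpendicular to layering, so the layers act in series and the equivalent K is the thickness-weighted harmonic mean.
Total thickness L = 2.70 + 11.5 = 14.20 m.
Σ(b_i/K_i) = 2.70/12.1 + 11.5/0.0369 = 311.9 d.
K_eq = L / Σ(b_i/K_i) = 14.20 / 311.9 = 0.04553 m/day.
Q = K_eq · A · (Δh/L) = 0.04553 × 730 × (6.51/14.20) = 15.24 m³/day.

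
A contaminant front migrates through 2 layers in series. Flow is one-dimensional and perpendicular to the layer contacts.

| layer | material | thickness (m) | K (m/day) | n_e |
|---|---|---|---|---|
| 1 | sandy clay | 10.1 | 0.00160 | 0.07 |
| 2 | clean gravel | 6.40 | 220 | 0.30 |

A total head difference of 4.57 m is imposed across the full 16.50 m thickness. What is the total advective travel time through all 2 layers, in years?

9.93

With flow normal to the layers, continuity requires the same specific discharge q through every layer.
Σ(b_i/K_i) = 10.1/0.00160 + 6.40/220 = 6313 d.
q = Δh / Σ(b_i/K_i) = 4.57 / 6313 = 0.0007240 m/day.
In each layer the seepage velocity is v_i = q/n_i, so the layer transit time is t_i = b_i·n_i / q:
  layer 1 (sandy clay): t_1 = 10.1 × 0.07 / 0.0007240 = 976.6 d
  layer 2 (clean gravel): t_2 = 6.40 × 0.30 / 0.0007240 = 2652 d
Total t = Σ t_i = 3629 days = 9.935 years.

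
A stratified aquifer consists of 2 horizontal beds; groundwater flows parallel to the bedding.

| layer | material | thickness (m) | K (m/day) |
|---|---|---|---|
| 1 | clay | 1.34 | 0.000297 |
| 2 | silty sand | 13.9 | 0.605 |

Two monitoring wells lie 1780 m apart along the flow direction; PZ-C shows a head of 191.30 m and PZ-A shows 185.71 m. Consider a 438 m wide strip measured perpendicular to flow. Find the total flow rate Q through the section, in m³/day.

11.6

Flow is parallel to layering, so each bed carries its own Darcy discharge and the transmissivities add.
Σ(K_i·b_i) = 0.000297×1.34 + 0.605×13.9 = 8.410 m²/day.
Hydraulic gradient i = (191.30 − 185.71) / 1780 = 5.59 / 1780 = 0.003140.
Q = Σ(K_i·b_i) · W · i = 8.410 × 438 × 0.003140 = 11.57 m³/day.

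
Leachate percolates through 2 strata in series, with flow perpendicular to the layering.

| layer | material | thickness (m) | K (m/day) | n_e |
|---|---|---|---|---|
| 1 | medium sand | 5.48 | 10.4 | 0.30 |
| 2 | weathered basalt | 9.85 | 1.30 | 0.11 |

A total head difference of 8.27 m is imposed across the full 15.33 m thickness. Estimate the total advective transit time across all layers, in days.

With flow normal to the layers, continuity requires the same specific discharge q through every layer.
Σ(b_i/K_i) = 5.48/10.4 + 9.85/1.30 = 8.104 d.
q = Δh / Σ(b_i/K_i) = 8.27 / 8.104 = 1.021 m/day.
In each layer the seepage velocity is v_i = q/n_i, so the layer transit time is t_i = b_i·n_i / q:
  layer 1 (medium sand): t_1 = 5.48 × 0.30 / 1.021 = 1.611 d
  layer 2 (weathered basalt): t_2 = 9.85 × 0.11 / 1.021 = 1.062 d
Total t = Σ t_i = 2.673 days.

2.67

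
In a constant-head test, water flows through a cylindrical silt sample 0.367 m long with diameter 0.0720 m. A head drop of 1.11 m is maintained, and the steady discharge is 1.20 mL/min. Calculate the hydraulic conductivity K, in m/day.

Cross-sectional area A = π·(d/2)² = π × (0.0720/2)² = 0.004072 m².
Convert discharge: 1.20 mL/min = 2.000e-08 m³/s.
Darcy's law rearranged: K = Q·L / (A·Δh) = 2.000e-08 × 0.367 / (0.004072 × 1.11) = 1.624e-06 m/s = 0.1403 m/day.

0.140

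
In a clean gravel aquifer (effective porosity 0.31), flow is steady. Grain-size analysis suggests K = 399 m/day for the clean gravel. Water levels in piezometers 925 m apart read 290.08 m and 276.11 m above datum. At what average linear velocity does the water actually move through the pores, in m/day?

Hydraulic gradient i = (290.08 − 276.11) / 925 = 13.97 / 925 = 0.01510.
Darcy flux q = K · i = 399.0 × 0.01510 = 6.026 m/day.
Seepage velocity v = q / n_e = 6.026 / 0.31 = 19.44 m/day.

19.4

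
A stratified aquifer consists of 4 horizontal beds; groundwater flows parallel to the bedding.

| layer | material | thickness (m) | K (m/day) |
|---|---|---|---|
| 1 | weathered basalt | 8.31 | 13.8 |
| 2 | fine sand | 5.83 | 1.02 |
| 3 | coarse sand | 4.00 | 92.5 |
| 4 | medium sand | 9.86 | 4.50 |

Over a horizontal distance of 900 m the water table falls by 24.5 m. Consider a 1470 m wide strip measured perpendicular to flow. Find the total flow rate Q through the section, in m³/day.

21400

Flow is parallel to layering, so each bed carries its own Darcy discharge and the transmissivities add.
Σ(K_i·b_i) = 13.8×8.31 + 1.02×5.83 + 92.5×4.00 + 4.50×9.86 = 535.0 m²/day.
Hydraulic gradient i = Δh / L = 24.5 / 900 = 0.02722.
Q = Σ(K_i·b_i) · W · i = 535.0 × 1470 × 0.02722 = 21409 m³/day.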